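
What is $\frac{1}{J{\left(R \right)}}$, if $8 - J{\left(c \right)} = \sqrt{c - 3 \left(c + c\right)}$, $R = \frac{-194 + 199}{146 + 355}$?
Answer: $\frac{4008}{32089} + \frac{5 i \sqrt{501}}{32089} \approx 0.1249 + 0.0034876 i$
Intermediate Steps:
$R = \frac{5}{501} \approx 0.00998$
$J{\left(c \right)} = 8 - \sqrt{5} \sqrt{- c}$ ($J{\left(c \right)} = 8 - \sqrt{c - 3 \left(c + c\right)} = 8 - \sqrt{c - 3 \cdot 2 c} = 8 - \sqrt{c - 6 c} = 8 - \sqrt{- 5 c} = 8 - \sqrt{5} \sqrt{- c}$)
$\frac{1}{J{\left(R \right)}} = \frac{1}{8 - \sqrt{5} \sqrt{\left(-1\right) \frac{5}{501}}} = \frac{1}{8 - \sqrt{5} \sqrt{- \frac{5}{501}}} = \frac{1}{8 - \sqrt{5} \frac{i \sqrt{2505}}{501}} = \frac{1}{8 - \frac{5 i \sqrt{501}}{501}}$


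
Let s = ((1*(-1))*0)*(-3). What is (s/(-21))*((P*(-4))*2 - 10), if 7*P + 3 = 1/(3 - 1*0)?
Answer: 0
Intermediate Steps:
P = -8/21 (P = -3/7 + 1/(7*(3 - 1*0)) = -3/7 + 1/(7*(3 + 0)) = -3/7 + (1/7)/3 = -3/7 + (1/7)*(1/3) = -3/7 + 1/21 = -8/21 ≈ -0.38095)
s = 0 (s = -1*0*(-3) = 0*(-3) = 0)
(s/(-21))*((P*(-4))*2 - 10) = (0/(-21))*(-8/21*(-4)*2 - 10) = (0*(-1/21))*((32/21)*2 - 10) = 0*(64/21 - 10) = 0*(-146/21) = 0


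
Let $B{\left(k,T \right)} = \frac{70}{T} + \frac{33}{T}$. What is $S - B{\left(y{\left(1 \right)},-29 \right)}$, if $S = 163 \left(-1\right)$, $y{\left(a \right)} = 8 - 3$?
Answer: $- \frac{4624}{29} \approx -159.45$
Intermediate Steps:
$y{\left(a \right)} = 5$ ($y{\left(a \right)} = 8 - 3 = 5$)
$B{\left(k,T \right)} = \frac{103}{T}$
$S = -163$
$S - B{\left(y{\left(1 \right)},-29 \right)} = -163 - \frac{103}{-29} = -163 - 103 \left(- \frac{1}{29}\right) = -163 - - \frac{103}{29} = -163 + \frac{103}{29} = - \frac{4624}{29}$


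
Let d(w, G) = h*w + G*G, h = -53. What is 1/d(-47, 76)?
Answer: 1/8267 ≈ 0.00012096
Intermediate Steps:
d(w, G) = G² - 53*w (d(w, G) = -53*w + G*G = -53*w + G² = G² - 53*w)
1/d(-47, 76) = 1/(76² - 53*(-47)) = 1/(5776 + 2491) = 1/8267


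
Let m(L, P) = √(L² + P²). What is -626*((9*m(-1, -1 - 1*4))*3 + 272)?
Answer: -170272 - 16902*√26 ≈ -2.5646e+5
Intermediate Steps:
-626*((9*m(-1, -1 - 1*4))*3 + 272) = -626*((9*√((-1)² + (-1 - 1*4)²))*3 + 272) = -626*((9*√(1 + (-1 - 4)²))*3 + 272) = -626*((9*√(1 + (-5)²))*3 + 272) = -626*((9*√(1 + 25))*3 + 272) = -626*((9*√26)*3 + 272) = -626*(27*√26 + 272) = -626*(272 + 27*√26) = -170272 - 16902*√26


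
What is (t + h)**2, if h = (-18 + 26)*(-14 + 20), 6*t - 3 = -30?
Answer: 7569/4 ≈ 1892.3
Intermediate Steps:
t = -9/2 (t = 1/2 + (1/6)*(-30) = 1/2 - 5 = -9/2 ≈ -4.5000)
h = 48 (h = 8*6 = 48)
(t + h)**2 = (-9/2 + 48)**2 = (87/2)**2 = 7569/4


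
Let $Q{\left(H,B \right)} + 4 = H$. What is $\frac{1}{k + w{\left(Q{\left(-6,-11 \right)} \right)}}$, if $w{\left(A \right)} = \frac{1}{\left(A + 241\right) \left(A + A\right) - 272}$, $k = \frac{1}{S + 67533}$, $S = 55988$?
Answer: $- \frac{604264732}{118629} \approx -5093.7$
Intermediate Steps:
$Q{\left(H,B \right)} = -4 + H$
$k = \frac{1}{123521}$ ($k = \frac{1}{55988 + 67533} = \frac{1}{123521} \approx 8.0958 \cdot 10^{-6}$)
$w{\left(A \right)} = \frac{1}{-272 + 2 A \left(241 + A\right)}$ ($w{\left(A \right)} = \frac{1}{\left(241 + A\right) 2 A - 272} = \frac{1}{2 A \left(241 + A\right) - 272} = \frac{1}{-272 + 2 A \left(241 + A\right)}$)
$\frac{1}{k + w{\left(Q{\left(-6,-11 \right)} \right)}} = \frac{1}{\frac{1}{123521} + \frac{1}{2 \left(-136 + \left(-4 - 6\right)^{2} + 241 \left(-4 - 6\right)\right)}} = \frac{1}{\frac{1}{123521} + \frac{1}{2 \left(-136 + \left(-10\right)^{2} + 241 \left(-10\right)\right)}} = \frac{1}{\frac{1}{123521} + \frac{1}{2 \left(-136 + 100 - 2410\right)}} = \frac{1}{\frac{1}{123521} + \frac{1}{2 \left(-2446\right)}} = \frac{1}{\frac{1}{123521} + \frac{1}{2} \left(- \frac{1}{2446}\right)} = \frac{1}{\frac{1}{123521} - \frac{1}{4892}} = \frac{1}{- \frac{118629}{604264732}} = - \frac{604264732}{118629}$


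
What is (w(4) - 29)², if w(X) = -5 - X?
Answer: 1444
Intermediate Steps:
(w(4) - 29)² = ((-5 - 1*4) - 29)² = ((-5 - 4) - 29)² = (-9 - 29)² = (-38)² = 1444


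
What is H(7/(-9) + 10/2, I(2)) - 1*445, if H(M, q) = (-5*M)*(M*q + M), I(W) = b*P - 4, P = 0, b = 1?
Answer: -4795/27 ≈ -177.59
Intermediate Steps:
I(W) = -4 (I(W) = 1*0 - 4 = 0 - 4 = -4)
H(M, q) = -5*M*(M + M*q) (H(M, q) = (-5*M)*(M + M*q) = -5*M*(M + M*q))
H(7/(-9) + 10/2, I(2)) - 1*445 = 5*(7/(-9) + 10/2)²*(-1 - 1*(-4)) - 1*445 = 5*(7*(-⅑) + 10*(½))²*(-1 + 4) - 445 = 5*(-7/9 + 5)²*3 - 445 = 5*(38/9)²*3 - 445 = 5*(1444/81)*3 - 445 = 7220/27 - 445 = -4795/27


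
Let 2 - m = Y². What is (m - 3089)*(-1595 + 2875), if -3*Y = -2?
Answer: -35567360/9 ≈ -3.9519e+6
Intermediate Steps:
Y = ⅔ (Y = -⅓*(-2) = ⅔ ≈ 0.66667)
m = 14/9 (m = 2 - (⅔)² = 2 - 1*4/9 = 2 - 4/9 = 14/9 ≈ 1.5556)
(m - 3089)*(-1595 + 2875) = (14/9 - 3089)*(-1595 + 2875) = -27787/9*1280 = -35567360/9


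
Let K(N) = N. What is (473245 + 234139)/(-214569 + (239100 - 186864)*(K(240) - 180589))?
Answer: -707384/9420924933 ≈ -7.5086e-5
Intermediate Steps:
(473245 + 234139)/(-214569 + (239100 - 186864)*(K(240) - 180589)) = (473245 + 234139)/(-214569 + (239100 - 186864)*(240 - 180589)) = 707384/(-214569 + 52236*(-180349)) = 707384/(-214569 - 9420710364) = 707384/(-9420924933) = 707384*(-1/9420924933) = -707384/9420924933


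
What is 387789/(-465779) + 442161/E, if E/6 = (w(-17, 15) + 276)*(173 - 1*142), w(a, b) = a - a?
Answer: 20671308035/2656803416 ≈ 7.7805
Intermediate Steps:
w(a, b) = 0
E = 51336 (E = 6*((0 + 276)*(173 - 1*142)) = 6*(276*(173 - 142)) = 6*(276*31) = 6*8556 = 51336)
387789/(-465779) + 442161/E = 387789/(-465779) + 442161/51336 = 387789*(-1/465779) + 442161*(1/51336) = -387789/465779 + 49129/5704 = 20671308035/2656803416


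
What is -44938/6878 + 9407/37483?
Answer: -809854854/128904037 ≈ -6.2826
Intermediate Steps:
-44938/6878 + 9407/37483 = -44938*1/6878 + 9407*(1/37483) = -22469/3439 + 9407/37483 = -809854854/128904037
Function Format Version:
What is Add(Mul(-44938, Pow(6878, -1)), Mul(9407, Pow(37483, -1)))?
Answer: Rational(-809854854, 128904037) ≈ -6.2826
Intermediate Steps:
Add(Mul(-44938, Pow(6878, -1)), Mul(9407, Pow(37483, -1))) = Add(Mul(-44938, Rational(1, 6878)), Mul(9407, Rational(1, 37483))) = Add(Rational(-22469, 3439), Rational(9407, 37483)) = Rational(-809854854, 128904037)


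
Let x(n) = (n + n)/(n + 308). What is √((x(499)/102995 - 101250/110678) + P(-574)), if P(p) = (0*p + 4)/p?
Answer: I*√1606310687174771344386805094595/1320087991400745 ≈ 0.96009*I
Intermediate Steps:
P(p) = 4/p (P(p) = (0 + 4)/p = 4/p)
x(n) = 2*n/(308 + n) (x(n) = (2*n)/(308 + n) = 2*n/(308 + n))
√((x(499)/102995 - 101250/110678) + P(-574)) = √(((2*499/(308 + 499))/102995 - 101250/110678) + 4/(-574)) = √(((2*499/807)*(1/102995) - 101250*1/110678) + 4*(-1/574)) = √(((2*499*(1/807))*(1/102995) - 50625/55339) - 2/287) = √(((998/807)*(1/102995) - 50625/55339) - 2/287) = √((998/83116965 - 50625/55339) - 2/287) = √(-4207741124803/4599609726135 - 2/287) = √(-1216820922270731/1320087991400745) = I*√1606310687174771344386805094595/1320087991400745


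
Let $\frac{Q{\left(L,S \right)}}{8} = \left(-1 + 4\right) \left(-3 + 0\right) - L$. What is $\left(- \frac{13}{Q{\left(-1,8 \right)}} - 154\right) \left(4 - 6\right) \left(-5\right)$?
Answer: $- \frac{49215}{32} \approx -1538.0$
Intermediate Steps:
$Q{\left(L,S \right)} = -72 - 8 L$ ($Q{\left(L,S \right)} = 8 \left(\left(-1 + 4\right) \left(-3 + 0\right) - L\right) = 8 \left(3 \left(-3\right) - L\right) = 8 \left(-9 - L\right) = -72 - 8 L$)
$\left(- \frac{13}{Q{\left(-1,8 \right)}} - 154\right) \left(4 - 6\right) \left(-5\right) = \left(- \frac{13}{-72 - -8} - 154\right) \left(4 - 6\right) \left(-5\right) = \left(- \frac{13}{-72 + 8} - 154\right) \left(\left(-2\right) \left(-5\right)\right) = \left(- \frac{13}{-64} - 154\right) 10 = \left(\left(-13\right) \left(- \frac{1}{64}\right) - 154\right) 10 = \left(\frac{13}{64} - 154\right) 10 = \left(- \frac{9843}{64}\right) 10 = - \frac{49215}{32}$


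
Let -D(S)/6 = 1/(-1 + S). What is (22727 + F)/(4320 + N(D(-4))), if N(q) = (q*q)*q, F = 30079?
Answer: 1100125/90036 ≈ 12.219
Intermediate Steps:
D(S) = -6/(-1 + S)
N(q) = q³ (N(q) = q²*q = q³)
(22727 + F)/(4320 + N(D(-4))) = (22727 + 30079)/(4320 + (-6/(-1 - 4))³) = 52806/(4320 + (-6/(-5))³) = 52806/(4320 + (-6*(-⅕))³) = 52806/(4320 + (6/5)³) = 52806/(4320 + 216/125) = 52806/(540216/125) = 52806*(125/540216) = 1100125/90036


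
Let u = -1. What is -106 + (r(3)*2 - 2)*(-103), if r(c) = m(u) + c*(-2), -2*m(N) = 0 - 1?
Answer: 1233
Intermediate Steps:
m(N) = ½ (m(N) = -(0 - 1)/2 = -½*(-1) = ½)
r(c) = ½ - 2*c (r(c) = ½ + c*(-2) = ½ - 2*c)
-106 + (r(3)*2 - 2)*(-103) = -106 + ((½ - 2*3)*2 - 2)*(-103) = -106 + ((½ - 6)*2 - 2)*(-103) = -106 + (-11/2*2 - 2)*(-103) = -106 + (-11 - 2)*(-103) = -106 - 13*(-103) = -106 + 1339 = 1233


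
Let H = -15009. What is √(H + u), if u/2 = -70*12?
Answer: I*√16689 ≈ 129.19*I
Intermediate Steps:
u = -1680 (u = 2*(-70*12) = 2*(-840) = -1680)
√(H + u) = √(-15009 - 1680) = √(-16689) = I*√16689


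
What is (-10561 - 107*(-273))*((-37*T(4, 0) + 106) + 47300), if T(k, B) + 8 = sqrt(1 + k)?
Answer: 889642300 - 690050*sqrt(5) ≈ 8.8810e+8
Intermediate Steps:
T(k, B) = -8 + sqrt(1 + k)
(-10561 - 107*(-273))*((-37*T(4, 0) + 106) + 47300) = (-10561 - 107*(-273))*((-37*(-8 + sqrt(1 + 4)) + 106) + 47300) = (-10561 + 29211)*((-37*(-8 + sqrt(5)) + 106) + 47300) = 18650*(((296 - 37*sqrt(5)) + 106) + 47300) = 18650*((402 - 37*sqrt(5)) + 47300) = 18650*(47702 - 37*sqrt(5)) = 889642300 - 690050*sqrt(5)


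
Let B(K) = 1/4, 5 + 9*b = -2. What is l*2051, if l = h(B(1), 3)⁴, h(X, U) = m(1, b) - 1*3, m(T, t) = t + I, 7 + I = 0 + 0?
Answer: 181573555331/6561 ≈ 2.7675e+7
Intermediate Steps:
b = -7/9 (b = -5/9 + (⅑)*(-2) = -5/9 - 2/9 = -7/9 ≈ -0.77778)
I = -7 (I = -7 + (0 + 0) = -7 + 0 = -7)
B(K) = ¼ (B(K) = 1*(¼) = ¼)
m(T, t) = -7 + t (m(T, t) = t - 7 = -7 + t)
h(X, U) = -97/9 (h(X, U) = (-7 - 7/9) - 1*3 = -70/9 - 3 = -97/9)
l = 88529281/6561 (l = (-97/9)⁴ = 88529281/6561 ≈ 13493.)
l*2051 = (88529281/6561)*2051 = 181573555331/6561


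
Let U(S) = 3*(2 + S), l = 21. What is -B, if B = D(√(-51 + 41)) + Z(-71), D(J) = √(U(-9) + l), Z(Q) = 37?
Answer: -37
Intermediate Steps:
U(S) = 6 + 3*S
D(J) = 0 (D(J) = √((6 + 3*(-9)) + 21) = √((6 - 27) + 21) = √(-21 + 21) = √0 = 0)
B = 37 (B = 0 + 37 = 37)
-B = -1*37 = -37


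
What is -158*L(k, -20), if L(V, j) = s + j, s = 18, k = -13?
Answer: 316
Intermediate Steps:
L(V, j) = 18 + j
-158*L(k, -20) = -158*(18 - 20) = -158*(-2) = 316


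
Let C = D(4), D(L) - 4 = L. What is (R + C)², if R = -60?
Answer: 2704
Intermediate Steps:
D(L) = 4 + L
C = 8 (C = 4 + 4 = 8)
(R + C)² = (-60 + 8)² = (-52)² = 2704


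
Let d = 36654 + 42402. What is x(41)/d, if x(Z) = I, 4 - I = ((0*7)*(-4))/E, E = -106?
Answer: 1/19764 ≈ 5.0597e-5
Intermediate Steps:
d = 79056
I = 4 (I = 4 - (0*7)*(-4)/(-106) = 4 - 0*(-4)*(-1)/106 = 4 - 0*(-1)/106 = 4 - 1*0 = 4 + 0 = 4)
x(Z) = 4
x(41)/d = 4/79056 = 4*(1/79056) = 1/19764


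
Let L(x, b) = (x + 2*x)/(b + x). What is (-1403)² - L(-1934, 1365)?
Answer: 1120018919/569 ≈ 1.9684e+6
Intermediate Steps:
L(x, b) = 3*x/(b + x) (L(x, b) = (3*x)/(b + x) = 3*x/(b + x))
(-1403)² - L(-1934, 1365) = (-1403)² - 3*(-1934)/(1365 - 1934) = 1968409 - 3*(-1934)/(-569) = 1968409 - 3*(-1934)*(-1)/569 = 1968409 - 1*5802/569 = 1968409 - 5802/569 = 1120018919/569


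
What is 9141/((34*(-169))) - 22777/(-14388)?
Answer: -322033/41336724 ≈ -0.0077905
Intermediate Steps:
9141/((34*(-169))) - 22777/(-14388) = 9141/(-5746) - 22777*(-1)/14388 = 9141*(-1/5746) - 1*(-22777/14388) = -9141/5746 + 22777/14388 = -322033/41336724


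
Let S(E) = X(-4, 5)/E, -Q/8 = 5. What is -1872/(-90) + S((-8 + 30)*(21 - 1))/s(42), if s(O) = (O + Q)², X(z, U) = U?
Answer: 36613/1760 ≈ 20.803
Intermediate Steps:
Q = -40 (Q = -8*5 = -40)
S(E) = 5/E
s(O) = (-40 + O)² (s(O) = (O - 40)² = (-40 + O)²)
-1872/(-90) + S((-8 + 30)*(21 - 1))/s(42) = -1872/(-90) + (5/(((-8 + 30)*(21 - 1))))/((-40 + 42)²) = -1872*(-1/90) + (5/((22*20)))/(2²) = 104/5 + (5/440)/4 = 104/5 + (5*(1/440))*(¼) = 104/5 + (1/88)*(¼) = 104/5 + 1/352 = 36613/1760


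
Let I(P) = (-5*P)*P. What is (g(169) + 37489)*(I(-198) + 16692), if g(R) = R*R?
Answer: -11844614400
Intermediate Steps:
g(R) = R²
I(P) = -5*P²
(g(169) + 37489)*(I(-198) + 16692) = (169² + 37489)*(-5*(-198)² + 16692) = (28561 + 37489)*(-5*39204 + 16692) = 66050*(-196020 + 16692) = 66050*(-179328) = -11844614400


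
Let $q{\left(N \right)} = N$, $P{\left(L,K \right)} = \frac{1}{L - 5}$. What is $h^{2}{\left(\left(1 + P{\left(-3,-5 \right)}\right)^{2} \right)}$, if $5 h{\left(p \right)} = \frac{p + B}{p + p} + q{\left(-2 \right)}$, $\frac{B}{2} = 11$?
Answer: $\frac{1590121}{240100} \approx 6.6227$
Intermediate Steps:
$B = 22$ ($B = 2 \cdot 11 = 22$)
$P{\left(L,K \right)} = \frac{1}{-5 + L}$
$h{\left(p \right)} = - \frac{2}{5} + \frac{22 + p}{10 p}$ ($h{\left(p \right)} = \frac{\frac{p + 22}{p + p} - 2}{5} = \frac{\frac{22 + p}{2 p} - 2}{5} = \frac{-2 + \frac{22 + p}{2 p}}{5} = - \frac{2}{5} + \frac{22 + p}{10 p}$)
$h^{2}{\left(\left(1 + P{\left(-3,-5 \right)}\right)^{2} \right)} = \left(\frac{22 - 3 \left(1 + \frac{1}{-5 - 3}\right)^{2}}{10 \left(1 + \frac{1}{-5 - 3}\right)^{2}}\right)^{2} = \left(\frac{22 - 3 \left(1 + \frac{1}{-8}\right)^{2}}{10 \left(1 + \frac{1}{-8}\right)^{2}}\right)^{2} = \left(\frac{22 - 3 \left(1 - \frac{1}{8}\right)^{2}}{10 \left(1 - \frac{1}{8}\right)^{2}}\right)^{2} = \left(\frac{22 - 3 \left(\frac{7}{8}\right)^{2}}{10 \left(\frac{7}{8}\right)^{2}}\right)^{2} = \left(\frac{22 - \frac{147}{64}}{10 \cdot \frac{49}{64}}\right)^{2} = \left(\frac{1}{10} \cdot \frac{64}{49} \left(22 - \frac{147}{64}\right)\right)^{2} = \left(\frac{1}{10} \cdot \frac{64}{49} \cdot \frac{1261}{64}\right)^{2} = \left(\frac{1261}{490}\right)^{2} = \frac{1590121}{240100}$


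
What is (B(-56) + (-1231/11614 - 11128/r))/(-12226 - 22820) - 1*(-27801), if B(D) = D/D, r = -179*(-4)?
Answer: 2025506930784067/72857339676 ≈ 27801.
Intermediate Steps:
r = 716
B(D) = 1
(B(-56) + (-1231/11614 - 11128/r))/(-12226 - 22820) - 1*(-27801) = (1 + (-1231/11614 - 11128/716))/(-12226 - 22820) - 1*(-27801) = (1 + (-1231*1/11614 - 11128*1/716))/(-35046) + 27801 = (1 + (-1231/11614 - 2782/179))*(-1/35046) + 27801 = (1 - 32530497/2078906)*(-1/35046) + 27801 = -30451591/2078906*(-1/35046) + 27801 = 30451591/72857339676 + 27801 = 2025506930784067/72857339676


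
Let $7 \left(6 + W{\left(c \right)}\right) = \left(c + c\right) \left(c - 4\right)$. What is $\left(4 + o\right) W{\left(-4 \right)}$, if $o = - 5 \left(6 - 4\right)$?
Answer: $- \frac{132}{7} \approx -18.857$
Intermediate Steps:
$o = -10$ ($o = \left(-5\right) 2 = -10$)
$W{\left(c \right)} = -6 + \frac{2 c \left(-4 + c\right)}{7}$ ($W{\left(c \right)} = -6 + \frac{\left(c + c\right) \left(c - 4\right)}{7} = -6 + \frac{2 c \left(-4 + c\right)}{7}$)
$\left(4 + o\right) W{\left(-4 \right)} = \left(4 - 10\right) \left(-6 - - \frac{32}{7} + \frac{2 \left(-4\right)^{2}}{7}\right) = - 6 \left(-6 + \frac{32}{7} + \frac{2}{7} \cdot 16\right) = - 6 \left(-6 + \frac{32}{7} + \frac{32}{7}\right) = \left(-6\right) \frac{22}{7} = - \frac{132}{7}$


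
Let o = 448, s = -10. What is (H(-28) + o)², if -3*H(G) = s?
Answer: 1833316/9 ≈ 2.0370e+5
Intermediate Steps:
H(G) = 10/3 (H(G) = -⅓*(-10) = 10/3)
(H(-28) + o)² = (10/3 + 448)² = (1354/3)² = 1833316/9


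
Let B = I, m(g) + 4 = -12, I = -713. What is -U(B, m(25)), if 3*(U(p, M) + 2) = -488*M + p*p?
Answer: -172057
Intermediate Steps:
m(g) = -16 (m(g) = -4 - 12 = -16)
B = -713
U(p, M) = -2 - 488*M/3 + p²/3 (U(p, M) = -2 + (-488*M + p*p)/3 = -2 + (-488*M + p²)/3 = -2 + (p² - 488*M)/3 = -2 + (-488*M/3 + p²/3) = -2 - 488*M/3 + p²/3)
-U(B, m(25)) = -(-2 - 488/3*(-16) + (⅓)*(-713)²) = -(-2 + 7808/3 + (⅓)*508369) = -(-2 + 7808/3 + 508369/3) = -1*172057 = -172057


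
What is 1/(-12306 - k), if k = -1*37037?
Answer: 1/24731 ≈ 4.0435e-5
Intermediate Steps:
k = -37037
1/(-12306 - k) = 1/(-12306 - 1*(-37037)) = 1/(-12306 + 37037) = 1/24731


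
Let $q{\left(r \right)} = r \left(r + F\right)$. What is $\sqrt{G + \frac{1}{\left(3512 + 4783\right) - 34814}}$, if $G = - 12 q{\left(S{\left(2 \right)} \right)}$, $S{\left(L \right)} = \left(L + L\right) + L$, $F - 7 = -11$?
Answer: $\frac{i \sqrt{101269086503}}{26519} \approx 12.0 i$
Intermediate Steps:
$F = -4$ ($F = 7 - 11 = -4$)
$S{\left(L \right)} = 3 L$ ($S{\left(L \right)} = 2 L + L = 3 L$)
$q{\left(r \right)} = r \left(-4 + r\right)$ ($q{\left(r \right)} = r \left(r - 4\right) = r \left(-4 + r\right)$)
$G = -144$ ($G = - 12 \cdot 3 \cdot 2 \left(-4 + 3 \cdot 2\right) = - 12 \cdot 6 \left(-4 + 6\right) = - 12 \cdot 6 \cdot 2 = \left(-12\right) 12 = -144$)
$\sqrt{G + \frac{1}{\left(3512 + 4783\right) - 34814}} = \sqrt{-144 + \frac{1}{\left(3512 + 4783\right) - 34814}} = \sqrt{-144 + \frac{1}{8295 - 34814}} = \sqrt{-144 + \frac{1}{-26519}} = \sqrt{-144 - \frac{1}{26519}} = \sqrt{- \frac{3818737}{26519}} = \frac{i \sqrt{101269086503}}{26519}$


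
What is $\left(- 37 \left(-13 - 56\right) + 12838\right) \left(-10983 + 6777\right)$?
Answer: $-64734546$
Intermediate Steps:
$\left(- 37 \left(-13 - 56\right) + 12838\right) \left(-10983 + 6777\right) = \left(\left(-37\right) \left(-69\right) + 12838\right) \left(-4206\right) = \left(2553 + 12838\right) \left(-4206\right) = 15391 \left(-4206\right) = -64734546$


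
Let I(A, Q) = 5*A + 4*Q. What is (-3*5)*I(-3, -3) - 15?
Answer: 390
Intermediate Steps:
I(A, Q) = 4*Q + 5*A
(-3*5)*I(-3, -3) - 15 = (-3*5)*(4*(-3) + 5*(-3)) - 15 = -15*(-12 - 15) - 15 = -15*(-27) - 15 = 405 - 15 = 390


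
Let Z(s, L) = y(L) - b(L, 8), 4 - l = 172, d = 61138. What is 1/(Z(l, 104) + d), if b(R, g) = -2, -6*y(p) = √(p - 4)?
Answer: 3/183415 ≈ 1.6356e-5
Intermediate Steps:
l = -168 (l = 4 - 1*172 = 4 - 172 = -168)
y(p) = -√(-4 + p)/6 (y(p) = -√(p - 4)/6 = -√(-4 + p)/6)
Z(s, L) = 2 - √(-4 + L)/6 (Z(s, L) = -√(-4 + L)/6 - 1*(-2) = -√(-4 + L)/6 + 2 = 2 - √(-4 + L)/6)
1/(Z(l, 104) + d) = 1/((2 - √(-4 + 104)/6) + 61138) = 1/((2 - √100/6) + 61138) = 1/((2 - ⅙*10) + 61138) = 1/((2 - 5/3) + 61138) = 1/(⅓ + 61138) = 1/(183415/3) = 3/183415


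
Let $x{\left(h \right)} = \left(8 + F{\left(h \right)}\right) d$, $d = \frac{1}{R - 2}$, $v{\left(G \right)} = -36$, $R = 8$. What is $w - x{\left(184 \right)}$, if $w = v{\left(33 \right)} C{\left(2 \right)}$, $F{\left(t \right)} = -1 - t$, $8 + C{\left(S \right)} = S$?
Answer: $\frac{491}{2} \approx 245.5$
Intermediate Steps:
$C{\left(S \right)} = -8 + S$
$d = \frac{1}{6}$ ($d = \frac{1}{8 - 2} = \frac{1}{6} \approx 0.16667$)
$x{\left(h \right)} = \frac{7}{6} - \frac{h}{6}$ ($x{\left(h \right)} = \left(8 - \left(1 + h\right)\right) \frac{1}{6} = \left(7 - h\right) \frac{1}{6} = \frac{7}{6} - \frac{h}{6}$)
$w = 216$ ($w = - 36 \left(-8 + 2\right) = \left(-36\right) \left(-6\right) = 216$)
$w - x{\left(184 \right)} = 216 - \left(\frac{7}{6} - \frac{92}{3}\right) = 216 - - \frac{59}{2} = 216 + \frac{59}{2} = \frac{491}{2}$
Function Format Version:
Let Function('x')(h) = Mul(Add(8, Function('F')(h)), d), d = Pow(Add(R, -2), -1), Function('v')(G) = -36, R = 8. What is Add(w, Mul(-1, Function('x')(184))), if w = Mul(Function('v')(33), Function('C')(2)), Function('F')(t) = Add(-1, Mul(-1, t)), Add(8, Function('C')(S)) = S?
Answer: Rational(491, 2) ≈ 245.50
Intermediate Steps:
Function('C')(S) = Add(-8, S)
d = Rational(1, 6) (d = Pow(Add(8, -2), -1) = Pow(6, -1) = Rational(1, 6) ≈ 0.16667)
Function('x')(h) = Add(Rational(7, 6), Mul(Rational(-1, 6), h)) (Function('x')(h) = Mul(Add(8, Add(-1, Mul(-1, h))), Rational(1, 6)) = Mul(Add(7, Mul(-1, h)), Rational(1, 6)) = Add(Rational(7, 6), Mul(Rational(-1, 6), h)))
w = 216 (w = Mul(-36, Add(-8, 2)) = Mul(-36, -6) = 216)
Add(w, Mul(-1, Function('x')(184))) = Add(216, Mul(-1, Add(Rational(7, 6), Mul(Rational(-1, 6), 184)))) = Add(216, Mul(-1, Add(Rational(7, 6), Rational(-92, 3)))) = Add(216, Mul(-1, Rational(-59, 2))) = Add(216, Rational(59, 2)) = Rational(491, 2)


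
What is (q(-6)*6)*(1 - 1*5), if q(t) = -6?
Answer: 144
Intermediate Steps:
(q(-6)*6)*(1 - 1*5) = (-6*6)*(1 - 1*5) = -36*(1 - 5) = -36*(-4) = 144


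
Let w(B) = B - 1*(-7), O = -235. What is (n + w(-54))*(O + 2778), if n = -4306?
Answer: -11069679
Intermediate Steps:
w(B) = 7 + B (w(B) = B + 7 = 7 + B)
(n + w(-54))*(O + 2778) = (-4306 + (7 - 54))*(-235 + 2778) = (-4306 - 47)*2543 = -4353*2543 = -11069679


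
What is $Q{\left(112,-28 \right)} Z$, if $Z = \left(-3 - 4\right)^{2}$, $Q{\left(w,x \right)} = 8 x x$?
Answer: $307328$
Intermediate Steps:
$Q{\left(w,x \right)} = 8 x^{2}$
$Z = 49$ ($Z = \left(-7\right)^{2} = 49$)
$Q{\left(112,-28 \right)} Z = 8 \left(-28\right)^{2} \cdot 49 = 8 \cdot 784 \cdot 49 = 6272 \cdot 49 = 307328$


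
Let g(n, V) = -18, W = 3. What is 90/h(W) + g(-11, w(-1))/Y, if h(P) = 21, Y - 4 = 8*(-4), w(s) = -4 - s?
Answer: 69/14 ≈ 4.9286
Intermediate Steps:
Y = -28 (Y = 4 + 8*(-4) = 4 - 32 = -28)
90/h(W) + g(-11, w(-1))/Y = 90/21 - 18/(-28) = 90*(1/21) - 18*(-1/28) = 30/7 + 9/14 = 69/14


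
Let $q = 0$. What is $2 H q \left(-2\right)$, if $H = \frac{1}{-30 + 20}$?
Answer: $0$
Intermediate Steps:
$H = - \frac{1}{10}$ ($H = \frac{1}{-10} = - \frac{1}{10} \approx -0.1$)
$2 H q \left(-2\right) = 2 \left(- \frac{1}{10}\right) 0 \left(-2\right) = \left(- \frac{1}{5}\right) 0 = 0$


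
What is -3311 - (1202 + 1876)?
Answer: -6389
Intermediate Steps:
-3311 - (1202 + 1876) = -3311 - 1*3078 = -3311 - 3078 = -6389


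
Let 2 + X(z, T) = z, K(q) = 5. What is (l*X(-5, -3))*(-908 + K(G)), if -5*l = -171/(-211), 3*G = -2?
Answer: -1080891/1055 ≈ -1024.5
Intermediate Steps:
G = -⅔ (G = (⅓)*(-2) = -⅔ ≈ -0.66667)
X(z, T) = -2 + z
l = -171/1055 (l = -(-171)/(5*(-211)) = -(-171)*(-1)/(5*211) = -⅕*171/211 = -171/1055 ≈ -0.16209)
(l*X(-5, -3))*(-908 + K(G)) = (-171*(-2 - 5)/1055)*(-908 + 5) = -171/1055*(-7)*(-903) = (1197/1055)*(-903) = -1080891/1055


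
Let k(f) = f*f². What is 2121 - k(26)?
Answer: -15455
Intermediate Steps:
k(f) = f³
2121 - k(26) = 2121 - 1*26³ = 2121 - 1*17576 = 2121 - 17576 = -15455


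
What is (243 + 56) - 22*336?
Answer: -7093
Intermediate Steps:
(243 + 56) - 22*336 = 299 - 7392 = -7093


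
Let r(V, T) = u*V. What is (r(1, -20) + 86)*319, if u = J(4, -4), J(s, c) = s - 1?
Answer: 28391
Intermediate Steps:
J(s, c) = -1 + s
u = 3 (u = -1 + 4 = 3)
r(V, T) = 3*V
(r(1, -20) + 86)*319 = (3*1 + 86)*319 = (3 + 86)*319 = 89*319 = 28391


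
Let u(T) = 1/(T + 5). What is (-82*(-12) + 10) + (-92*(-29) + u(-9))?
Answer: 14647/4 ≈ 3661.8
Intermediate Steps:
u(T) = 1/(5 + T)
(-82*(-12) + 10) + (-92*(-29) + u(-9)) = (-82*(-12) + 10) + (-92*(-29) + 1/(5 - 9)) = (984 + 10) + (2668 + 1/(-4)) = 994 + (2668 - ¼) = 994 + 10671/4 = 14647/4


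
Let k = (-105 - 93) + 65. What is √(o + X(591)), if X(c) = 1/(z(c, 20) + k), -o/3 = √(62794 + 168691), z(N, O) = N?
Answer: √(458 - 629292*√231485)/458 ≈ 37.992*I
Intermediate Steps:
k = -133 (k = -198 + 65 = -133)
o = -3*√231485 (o = -3*√(62794 + 168691) = -3*√231485 ≈ -1443.4)
X(c) = 1/(-133 + c) (X(c) = 1/(c - 133) = 1/(-133 + c))
√(o + X(591)) = √(-3*√231485 + 1/(-133 + 591)) = √(-3*√231485 + 1/458) = √(1/458 - 3*√231485)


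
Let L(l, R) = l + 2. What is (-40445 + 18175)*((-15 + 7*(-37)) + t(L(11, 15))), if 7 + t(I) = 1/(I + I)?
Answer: 81341175/13 ≈ 6.2570e+6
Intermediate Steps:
L(l, R) = 2 + l
t(I) = -7 + 1/(2*I) (t(I) = -7 + 1/(I + I) = -7 + 1/(2*I))
(-40445 + 18175)*((-15 + 7*(-37)) + t(L(11, 15))) = (-40445 + 18175)*((-15 + 7*(-37)) + (-7 + 1/(2*(2 + 11)))) = -22270*((-15 - 259) + (-7 + (1/2)/13)) = -22270*(-274 + (-7 + (1/2)*(1/13))) = -22270*(-274 + (-7 + 1/26)) = -22270*(-274 - 181/26) = -22270*(-7305/26) = 81341175/13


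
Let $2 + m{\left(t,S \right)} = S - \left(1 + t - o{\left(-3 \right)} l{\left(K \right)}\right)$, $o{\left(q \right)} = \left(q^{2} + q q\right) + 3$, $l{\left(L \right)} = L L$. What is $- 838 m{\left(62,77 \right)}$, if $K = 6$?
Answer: $-643584$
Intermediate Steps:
$l{\left(L \right)} = L^{2}$
$o{\left(q \right)} = 3 + 2 q^{2}$ ($o{\left(q \right)} = \left(q^{2} + q^{2}\right) + 3 = 2 q^{2} + 3 = 3 + 2 q^{2}$)
$m{\left(t,S \right)} = 753 + S - t$ ($m{\left(t,S \right)} = -2 - \left(1 + t - S - \left(3 + 2 \left(-3\right)^{2}\right) 6^{2}\right) = -2 - \left(1 + t - S - \left(3 + 2 \cdot 9\right) 36\right) = -2 - \left(1 + t - S - \left(3 + 18\right) 36\right) = -2 - \left(-755 + t - S\right) = -2 + \left(755 + S - t\right) = 753 + S - t$)
$- 838 m{\left(62,77 \right)} = - 838 \left(753 + 77 - 62\right) = \left(-838\right) 768 = -643584$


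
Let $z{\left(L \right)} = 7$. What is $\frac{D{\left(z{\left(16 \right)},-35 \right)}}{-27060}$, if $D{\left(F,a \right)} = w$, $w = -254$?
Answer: $\frac{127}{13530} \approx 0.0093866$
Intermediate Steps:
$D{\left(F,a \right)} = -254$
$\frac{D{\left(z{\left(16 \right)},-35 \right)}}{-27060} = - \frac{254}{-27060} = \left(-254\right) \left(- \frac{1}{27060}\right) = \frac{127}{13530}$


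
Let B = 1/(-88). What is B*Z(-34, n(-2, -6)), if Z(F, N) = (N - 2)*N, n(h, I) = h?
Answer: -1/11 ≈ -0.090909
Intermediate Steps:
Z(F, N) = N*(-2 + N) (Z(F, N) = (-2 + N)*N = N*(-2 + N))
B = -1/88 ≈ -0.011364
B*Z(-34, n(-2, -6)) = -(-1)*(-2 - 2)/44 = -(-1)*(-4)/44 = -1/88*8 = -1/11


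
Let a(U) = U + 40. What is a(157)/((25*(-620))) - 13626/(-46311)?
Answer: 67359911/239273500 ≈ 0.28152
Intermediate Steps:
a(U) = 40 + U
a(157)/((25*(-620))) - 13626/(-46311) = (40 + 157)/((25*(-620))) - 13626/(-46311) = 197/(-15500) - 13626*(-1/46311) = 197*(-1/15500) + 4542/15437 = -197/15500 + 4542/15437 = 67359911/239273500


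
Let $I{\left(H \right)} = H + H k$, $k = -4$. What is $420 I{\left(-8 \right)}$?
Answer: $10080$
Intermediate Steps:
$I{\left(H \right)} = - 3 H$ ($I{\left(H \right)} = H + H \left(-4\right) = H - 4 H = - 3 H$)
$420 I{\left(-8 \right)} = 420 \left(\left(-3\right) \left(-8\right)\right) = 420 \cdot 24 = 10080$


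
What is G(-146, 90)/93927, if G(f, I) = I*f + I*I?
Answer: -1680/31309 ≈ -0.053659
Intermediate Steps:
G(f, I) = I² + I*f (G(f, I) = I*f + I² = I² + I*f)
G(-146, 90)/93927 = (90*(90 - 146))/93927 = (90*(-56))*(1/93927) = -5040*1/93927 = -1680/31309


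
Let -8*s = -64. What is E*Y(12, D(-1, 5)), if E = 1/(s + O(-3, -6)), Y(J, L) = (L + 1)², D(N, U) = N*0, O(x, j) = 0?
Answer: ⅛ ≈ 0.12500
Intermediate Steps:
D(N, U) = 0
s = 8 (s = -⅛*(-64) = 8)
Y(J, L) = (1 + L)²
E = ⅛ (E = 1/(8 + 0) = 1/8 = ⅛ ≈ 0.12500)
E*Y(12, D(-1, 5)) = (1 + 0)²/8 = (⅛)*1² = (⅛)*1 = ⅛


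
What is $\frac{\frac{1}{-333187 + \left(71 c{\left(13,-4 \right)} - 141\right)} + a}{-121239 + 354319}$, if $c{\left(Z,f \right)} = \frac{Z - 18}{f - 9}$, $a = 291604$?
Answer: $\frac{1263493596023}{1009914429720} \approx 1.2511$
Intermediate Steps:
$c{\left(Z,f \right)} = \frac{-18 + Z}{-9 + f}$
$\frac{\frac{1}{-333187 + \left(71 c{\left(13,-4 \right)} - 141\right)} + a}{-121239 + 354319} = \frac{\frac{1}{-333187 - \left(141 - 71 \frac{-18 + 13}{-9 - 4}\right)} + 291604}{-121239 + 354319} = \frac{\frac{1}{-333187 - \left(141 - 71 \frac{1}{-13} \left(-5\right)\right)} + 291604}{233080} = \left(\frac{1}{-333187 - \left(141 - 71 \left(\left(- \frac{1}{13}\right) \left(-5\right)\right)\right)} + 291604\right) \frac{1}{233080} = \left(\frac{1}{-333187 + \left(71 \cdot \frac{5}{13} - 141\right)} + 291604\right) \frac{1}{233080} = \left(\frac{1}{-333187 + \left(\frac{355}{13} - 141\right)} + 291604\right) \frac{1}{233080} = \left(\frac{1}{-333187 - \frac{1478}{13}} + 291604\right) \frac{1}{233080} = \left(\frac{1}{- \frac{4332909}{13}} + 291604\right) \frac{1}{233080} = \left(- \frac{13}{4332909} + 291604\right) \frac{1}{233080} = \frac{1263493596023}{4332909} \cdot \frac{1}{233080} = \frac{1263493596023}{1009914429720}$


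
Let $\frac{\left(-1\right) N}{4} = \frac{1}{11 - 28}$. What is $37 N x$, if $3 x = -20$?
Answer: $- \frac{2960}{51} \approx -58.039$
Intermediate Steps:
$x = - \frac{20}{3}$ ($x = \frac{1}{3} \left(-20\right) = - \frac{20}{3} \approx -6.6667$)
$N = \frac{4}{17}$ ($N = - \frac{4}{11 - 28} = - \frac{4}{-17} = \left(-4\right) \left(- \frac{1}{17}\right) = \frac{4}{17} \approx 0.23529$)
$37 N x = 37 \cdot \frac{4}{17} \left(- \frac{20}{3}\right) = \frac{148}{17} \left(- \frac{20}{3}\right) = - \frac{2960}{51}$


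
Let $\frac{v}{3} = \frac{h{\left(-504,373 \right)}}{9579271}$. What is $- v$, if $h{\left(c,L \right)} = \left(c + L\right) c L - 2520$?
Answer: $- \frac{73873296}{9579271} \approx -7.7118$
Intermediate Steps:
$h{\left(c,L \right)} = -2520 + L c \left(L + c\right)$ ($h{\left(c,L \right)} = \left(L + c\right) c L - 2520 = c \left(L + c\right) L - 2520 = L c \left(L + c\right) - 2520 = -2520 + L c \left(L + c\right)$)
$v = \frac{73873296}{9579271}$ ($v = 3 \frac{-2520 + 373 \left(-504\right)^{2} - 504 \cdot 373^{2}}{9579271} = 3 \left(-2520 + 373 \cdot 254016 - 70121016\right) \frac{1}{9579271} = 3 \left(-2520 + 94747968 - 70121016\right) \frac{1}{9579271} = 3 \cdot 24624432 \cdot \frac{1}{9579271} = 3 \cdot \frac{24624432}{9579271} = \frac{73873296}{9579271} \approx 7.7118$)
$- v = \left(-1\right) \frac{73873296}{9579271} = - \frac{73873296}{9579271}$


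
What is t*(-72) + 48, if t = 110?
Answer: -7872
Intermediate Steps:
t*(-72) + 48 = 110*(-72) + 48 = -7920 + 48 = -7872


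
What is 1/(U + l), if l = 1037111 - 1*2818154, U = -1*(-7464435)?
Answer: 1/5683392 ≈ 1.7595e-7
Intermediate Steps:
U = 7464435
l = -1781043 (l = 1037111 - 2818154 = -1781043)
1/(U + l) = 1/(7464435 - 1781043) = 1/5683392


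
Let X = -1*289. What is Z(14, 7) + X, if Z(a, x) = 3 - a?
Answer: -300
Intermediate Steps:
X = -289
Z(14, 7) + X = (3 - 1*14) - 289 = (3 - 14) - 289 = -11 - 289 = -300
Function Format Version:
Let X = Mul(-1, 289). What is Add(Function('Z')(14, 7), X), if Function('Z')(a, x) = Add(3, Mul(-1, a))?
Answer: -300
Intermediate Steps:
X = -289
Add(Function('Z')(14, 7), X) = Add(Add(3, Mul(-1, 14)), -289) = Add(Add(3, -14), -289) = Add(-11, -289) = -300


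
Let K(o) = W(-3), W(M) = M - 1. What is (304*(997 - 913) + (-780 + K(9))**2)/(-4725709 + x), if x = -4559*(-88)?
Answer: -640192/4324517 ≈ -0.14804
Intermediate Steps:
W(M) = -1 + M
K(o) = -4 (K(o) = -1 - 3 = -4)
x = 401192
(304*(997 - 913) + (-780 + K(9))**2)/(-4725709 + x) = (304*(997 - 913) + (-780 - 4)**2)/(-4725709 + 401192) = (304*84 + (-784)**2)/(-4324517) = (25536 + 614656)*(-1/4324517) = 640192*(-1/4324517) = -640192/4324517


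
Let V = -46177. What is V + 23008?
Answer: -23169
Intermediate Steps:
V + 23008 = -46177 + 23008 = -23169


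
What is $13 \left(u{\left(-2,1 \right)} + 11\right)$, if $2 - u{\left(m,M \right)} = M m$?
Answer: $195$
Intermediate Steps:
$u{\left(m,M \right)} = 2 - M m$
$13 \left(u{\left(-2,1 \right)} + 11\right) = 13 \left(\left(2 - 1 \left(-2\right)\right) + 11\right) = 13 \left(\left(2 + 2\right) + 11\right) = 13 \left(4 + 11\right) = 13 \cdot 15 = 195$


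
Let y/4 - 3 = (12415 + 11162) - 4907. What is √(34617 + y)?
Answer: √109309 ≈ 330.62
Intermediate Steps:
y = 74692 (y = 12 + 4*((12415 + 11162) - 4907) = 12 + 4*(23577 - 4907) = 12 + 4*18670 = 12 + 74680 = 74692)
√(34617 + y) = √(34617 + 74692) = √109309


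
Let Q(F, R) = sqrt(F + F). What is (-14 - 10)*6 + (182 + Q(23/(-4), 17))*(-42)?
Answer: -7788 - 21*I*sqrt(46) ≈ -7788.0 - 142.43*I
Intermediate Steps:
Q(F, R) = sqrt(2)*sqrt(F) (Q(F, R) = sqrt(2*F) = sqrt(2)*sqrt(F))
(-14 - 10)*6 + (182 + Q(23/(-4), 17))*(-42) = (-14 - 10)*6 + (182 + sqrt(2)*sqrt(23/(-4)))*(-42) = -24*6 + (182 + sqrt(2)*sqrt(23*(-1/4)))*(-42) = -144 + (182 + sqrt(2)*sqrt(-23/4))*(-42) = -144 + (182 + sqrt(2)*(I*sqrt(23)/2))*(-42) = -144 + (182 + I*sqrt(46)/2)*(-42) = -144 + (-7644 - 21*I*sqrt(46)) = -7788 - 21*I*sqrt(46)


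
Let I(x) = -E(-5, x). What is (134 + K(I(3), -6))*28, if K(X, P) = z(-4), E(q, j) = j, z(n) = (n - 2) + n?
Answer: 3472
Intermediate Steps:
z(n) = -2 + 2*n (z(n) = (-2 + n) + n = -2 + 2*n)
I(x) = -x
K(X, P) = -10 (K(X, P) = -2 + 2*(-4) = -2 - 8 = -10)
(134 + K(I(3), -6))*28 = (134 - 10)*28 = 124*28 = 3472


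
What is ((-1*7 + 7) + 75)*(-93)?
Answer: -6975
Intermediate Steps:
((-1*7 + 7) + 75)*(-93) = ((-7 + 7) + 75)*(-93) = (0 + 75)*(-93) = 75*(-93) = -6975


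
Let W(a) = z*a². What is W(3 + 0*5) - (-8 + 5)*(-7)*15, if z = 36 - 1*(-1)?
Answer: 18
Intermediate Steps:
z = 37 (z = 36 + 1 = 37)
W(a) = 37*a²
W(3 + 0*5) - (-8 + 5)*(-7)*15 = 37*(3 + 0*5)² - (-8 + 5)*(-7)*15 = 37*(3 + 0)² - (-3*(-7))*15 = 37*3² - 21*15 = 37*9 - 1*315 = 333 - 315 = 18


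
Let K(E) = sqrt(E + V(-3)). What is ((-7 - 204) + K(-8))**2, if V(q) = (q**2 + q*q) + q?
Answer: (211 - sqrt(7))**2 ≈ 43412.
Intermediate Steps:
V(q) = q + 2*q**2 (V(q) = (q**2 + q**2) + q = 2*q**2 + q = q + 2*q**2)
K(E) = sqrt(15 + E) (K(E) = sqrt(E - 3*(1 + 2*(-3))) = sqrt(E - 3*(1 - 6)) = sqrt(E - 3*(-5)) = sqrt(E + 15) = sqrt(15 + E))
((-7 - 204) + K(-8))**2 = ((-7 - 204) + sqrt(15 - 8))**2 = (-211 + sqrt(7))**2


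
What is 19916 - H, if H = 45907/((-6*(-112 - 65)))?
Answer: 21104885/1062 ≈ 19873.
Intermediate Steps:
H = 45907/1062 (H = 45907/((-6*(-177))) = 45907/1062 ≈ 43.227)
19916 - H = 19916 - 1*45907/1062 = 19916 - 45907/1062 = 21104885/1062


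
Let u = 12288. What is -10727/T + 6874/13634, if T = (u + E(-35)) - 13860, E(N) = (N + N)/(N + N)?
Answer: 78525486/10709507 ≈ 7.3323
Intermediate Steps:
E(N) = 1 (E(N) = (2*N)/((2*N)) = (2*N)*(1/(2*N)) = 1)
T = -1571 (T = (12288 + 1) - 13860 = 12289 - 13860 = -1571)
-10727/T + 6874/13634 = -10727/(-1571) + 6874/13634 = -10727*(-1/1571) + 6874*(1/13634) = 10727/1571 + 3437/6817 = 78525486/10709507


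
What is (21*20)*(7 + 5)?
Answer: 5040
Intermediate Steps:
(21*20)*(7 + 5) = 420*12 = 5040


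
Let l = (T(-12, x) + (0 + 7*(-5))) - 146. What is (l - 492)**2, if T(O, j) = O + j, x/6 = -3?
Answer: 494209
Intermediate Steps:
x = -18 (x = 6*(-3) = -18)
l = -211 (l = ((-12 - 18) + (0 + 7*(-5))) - 146 = (-30 + (0 - 35)) - 146 = (-30 - 35) - 146 = -65 - 146 = -211)
(l - 492)**2 = (-211 - 492)**2 = (-703)**2 = 494209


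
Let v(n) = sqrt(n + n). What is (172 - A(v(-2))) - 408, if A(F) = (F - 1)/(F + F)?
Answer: -473/2 - I/4 ≈ -236.5 - 0.25*I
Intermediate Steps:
v(n) = sqrt(2)*sqrt(n) (v(n) = sqrt(2*n) = sqrt(2)*sqrt(n))
A(F) = (-1 + F)/(2*F) (A(F) = (-1 + F)/((2*F)) = (-1 + F)*(1/(2*F)) = (-1 + F)/(2*F))
(172 - A(v(-2))) - 408 = (172 - (-1 + sqrt(2)*sqrt(-2))/(2*(sqrt(2)*sqrt(-2)))) - 408 = (172 - (-1 + sqrt(2)*(I*sqrt(2)))/(2*(sqrt(2)*(I*sqrt(2))))) - 408 = (172 - (-1 + 2*I)/(2*(2*I))) - 408 = (172 - (-I/2)*(-1 + 2*I)/2) - 408 = (172 - (-1)*I*(-1 + 2*I)/4) - 408 = (172 + I*(-1 + 2*I)/4) - 408 = -236 + I*(-1 + 2*I)/4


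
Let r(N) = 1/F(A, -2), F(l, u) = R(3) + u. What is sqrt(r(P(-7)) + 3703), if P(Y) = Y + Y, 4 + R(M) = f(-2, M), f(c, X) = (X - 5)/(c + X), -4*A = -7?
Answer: sqrt(59246)/4 ≈ 60.851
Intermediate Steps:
A = 7/4 (A = -1/4*(-7) = 7/4 ≈ 1.7500)
f(c, X) = (-5 + X)/(X + c)
R(M) = -4 + (-5 + M)/(-2 + M) (R(M) = -4 + (-5 + M)/(M - 2) = -4 + (-5 + M)/(-2 + M))
F(l, u) = -6 + u (F(l, u) = 3*(1 - 1*3)/(-2 + 3) + u = 3*(1 - 3)/1 + u = 3*1*(-2) + u = -6 + u)
P(Y) = 2*Y
r(N) = -1/8 (r(N) = 1/(-6 - 2) = 1/(-8) = -1/8)
sqrt(r(P(-7)) + 3703) = sqrt(-1/8 + 3703) = sqrt(29623/8) = sqrt(59246)/4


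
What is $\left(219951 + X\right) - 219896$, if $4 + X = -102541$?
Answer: $-102490$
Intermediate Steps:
$X = -102545$ ($X = -4 - 102541 = -102545$)
$\left(219951 + X\right) - 219896 = \left(219951 - 102545\right) - 219896 = 117406 - 219896 = -102490$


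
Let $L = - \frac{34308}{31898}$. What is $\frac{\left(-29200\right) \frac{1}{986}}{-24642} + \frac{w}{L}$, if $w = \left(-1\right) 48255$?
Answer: $\frac{519428957162215}{11577526218} \approx 44865.0$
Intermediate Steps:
$L = - \frac{17154}{15949}$ ($L = \left(-34308\right) \frac{1}{31898} = - \frac{17154}{15949} \approx -1.0756$)
$w = -48255$
$\frac{\left(-29200\right) \frac{1}{986}}{-24642} + \frac{w}{L} = \frac{\left(-29200\right) \frac{1}{986}}{-24642} - \frac{48255}{- \frac{17154}{15949}} = \left(-29200\right) \frac{1}{986} \left(- \frac{1}{24642}\right) - - \frac{256539665}{5718} = \left(- \frac{14600}{493}\right) \left(- \frac{1}{24642}\right) + \frac{256539665}{5718} = \frac{7300}{6074253} + \frac{256539665}{5718} = \frac{519428957162215}{11577526218}$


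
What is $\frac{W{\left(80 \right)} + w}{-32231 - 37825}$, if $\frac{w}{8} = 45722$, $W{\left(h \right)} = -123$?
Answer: $- \frac{365653}{70056} \approx -5.2194$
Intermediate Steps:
$w = 365776$ ($w = 8 \cdot 45722 = 365776$)
$\frac{W{\left(80 \right)} + w}{-32231 - 37825} = \frac{-123 + 365776}{-32231 - 37825} = \frac{365653}{-70056} = 365653 \left(- \frac{1}{70056}\right) = - \frac{365653}{70056}$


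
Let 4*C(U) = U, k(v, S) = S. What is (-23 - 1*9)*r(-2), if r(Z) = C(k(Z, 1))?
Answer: -8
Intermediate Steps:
C(U) = U/4
r(Z) = ¼ (r(Z) = (¼)*1 = ¼)
(-23 - 1*9)*r(-2) = (-23 - 1*9)*(¼) = (-23 - 9)*(¼) = -32*¼ = -8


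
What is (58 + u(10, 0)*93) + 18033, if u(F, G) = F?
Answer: 19021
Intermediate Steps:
(58 + u(10, 0)*93) + 18033 = (58 + 10*93) + 18033 = (58 + 930) + 18033 = 988 + 18033 = 19021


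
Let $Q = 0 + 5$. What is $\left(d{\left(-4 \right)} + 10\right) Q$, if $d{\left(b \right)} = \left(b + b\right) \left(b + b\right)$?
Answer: $370$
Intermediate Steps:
$d{\left(b \right)} = 4 b^{2}$ ($d{\left(b \right)} = 2 b 2 b = 4 b^{2}$)
$Q = 5$
$\left(d{\left(-4 \right)} + 10\right) Q = \left(4 \left(-4\right)^{2} + 10\right) 5 = \left(4 \cdot 16 + 10\right) 5 = \left(64 + 10\right) 5 = 74 \cdot 5 = 370$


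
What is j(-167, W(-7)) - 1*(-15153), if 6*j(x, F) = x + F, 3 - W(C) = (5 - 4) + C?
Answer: 45380/3 ≈ 15127.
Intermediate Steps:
W(C) = 2 - C (W(C) = 3 - ((5 - 4) + C) = 3 - (1 + C) = 3 + (-1 - C) = 2 - C)
j(x, F) = F/6 + x/6 (j(x, F) = (x + F)/6 = (F + x)/6 = F/6 + x/6)
j(-167, W(-7)) - 1*(-15153) = ((2 - 1*(-7))/6 + (1/6)*(-167)) - 1*(-15153) = ((2 + 7)/6 - 167/6) + 15153 = ((1/6)*9 - 167/6) + 15153 = (3/2 - 167/6) + 15153 = -79/3 + 15153 = 45380/3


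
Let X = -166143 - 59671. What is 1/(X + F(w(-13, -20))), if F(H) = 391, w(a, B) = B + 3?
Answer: -1/225423 ≈ -4.4361e-6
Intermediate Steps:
w(a, B) = 3 + B
X = -225814
1/(X + F(w(-13, -20))) = 1/(-225814 + 391) = 1/(-225423) = -1/225423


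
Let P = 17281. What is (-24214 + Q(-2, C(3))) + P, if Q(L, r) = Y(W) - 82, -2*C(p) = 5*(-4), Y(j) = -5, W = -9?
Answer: -7020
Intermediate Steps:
C(p) = 10 (C(p) = -5*(-4)/2 = -½*(-20) = 10)
Q(L, r) = -87 (Q(L, r) = -5 - 82 = -87)
(-24214 + Q(-2, C(3))) + P = (-24214 - 87) + 17281 = -24301 + 17281 = -7020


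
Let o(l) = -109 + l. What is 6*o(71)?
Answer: -228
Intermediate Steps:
6*o(71) = 6*(-109 + 71) = 6*(-38) = -228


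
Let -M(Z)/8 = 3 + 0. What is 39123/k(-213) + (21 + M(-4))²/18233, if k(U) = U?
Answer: -237775914/1294543 ≈ -183.68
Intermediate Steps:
M(Z) = -24 (M(Z) = -8*(3 + 0) = -8*3 = -24)
39123/k(-213) + (21 + M(-4))²/18233 = 39123/(-213) + (21 - 24)²/18233 = 39123*(-1/213) + (-3)²*(1/18233) = -13041/71 + 9*(1/18233) = -13041/71 + 9/18233 = -237775914/1294543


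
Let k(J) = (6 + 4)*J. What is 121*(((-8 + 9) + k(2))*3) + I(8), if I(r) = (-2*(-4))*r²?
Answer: 8135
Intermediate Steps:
k(J) = 10*J
I(r) = 8*r²
121*(((-8 + 9) + k(2))*3) + I(8) = 121*(((-8 + 9) + 10*2)*3) + 8*8² = 121*((1 + 20)*3) + 8*64 = 121*(21*3) + 512 = 121*63 + 512 = 7623 + 512 = 8135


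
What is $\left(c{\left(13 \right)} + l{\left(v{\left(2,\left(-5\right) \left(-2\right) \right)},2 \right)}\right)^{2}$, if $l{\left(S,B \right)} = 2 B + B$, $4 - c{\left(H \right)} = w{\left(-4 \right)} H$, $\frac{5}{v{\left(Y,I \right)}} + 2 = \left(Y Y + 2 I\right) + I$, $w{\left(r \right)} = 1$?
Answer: $9$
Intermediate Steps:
$v{\left(Y,I \right)} = \frac{5}{-2 + Y^{2} + 3 I}$ ($v{\left(Y,I \right)} = \frac{5}{-2 + \left(\left(Y Y + 2 I\right) + I\right)} = \frac{5}{-2 + \left(\left(Y^{2} + 2 I\right) + I\right)} = \frac{5}{-2 + \left(Y^{2} + 3 I\right)} = \frac{5}{-2 + Y^{2} + 3 I}$)
$c{\left(H \right)} = 4 - H$ ($c{\left(H \right)} = 4 - 1 H = 4 - H$)
$l{\left(S,B \right)} = 3 B$
$\left(c{\left(13 \right)} + l{\left(v{\left(2,\left(-5\right) \left(-2\right) \right)},2 \right)}\right)^{2} = \left(\left(4 - 13\right) + 3 \cdot 2\right)^{2} = \left(\left(4 - 13\right) + 6\right)^{2} = \left(-9 + 6\right)^{2} = \left(-3\right)^{2} = 9$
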